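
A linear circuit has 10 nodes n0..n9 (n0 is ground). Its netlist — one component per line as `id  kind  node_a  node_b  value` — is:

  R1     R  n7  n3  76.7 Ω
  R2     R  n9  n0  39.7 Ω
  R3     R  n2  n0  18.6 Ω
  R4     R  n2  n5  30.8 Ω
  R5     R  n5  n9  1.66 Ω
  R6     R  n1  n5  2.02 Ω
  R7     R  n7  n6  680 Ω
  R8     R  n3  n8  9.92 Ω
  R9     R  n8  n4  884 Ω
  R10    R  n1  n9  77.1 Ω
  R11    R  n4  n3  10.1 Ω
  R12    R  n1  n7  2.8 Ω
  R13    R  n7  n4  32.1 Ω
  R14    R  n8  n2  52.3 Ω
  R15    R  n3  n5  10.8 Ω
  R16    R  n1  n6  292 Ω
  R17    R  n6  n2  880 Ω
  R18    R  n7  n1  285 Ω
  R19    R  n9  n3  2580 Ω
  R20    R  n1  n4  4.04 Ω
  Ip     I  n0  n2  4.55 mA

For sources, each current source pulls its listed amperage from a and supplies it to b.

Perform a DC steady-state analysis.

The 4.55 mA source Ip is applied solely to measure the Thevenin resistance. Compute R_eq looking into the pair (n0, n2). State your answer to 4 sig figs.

Element admittances at DC:
  Y(R1) = 0.01304 S between n7,n3
  Y(R2) = 0.02519 S between n9,n0
  Y(R3) = 0.05376 S between n2,n0
  Y(R4) = 0.03247 S between n2,n5
  Y(R5) = 0.6024 S between n5,n9
  Y(R6) = 0.4950 S between n1,n5
  Y(R7) = 0.001471 S between n7,n6
  Y(R8) = 0.1008 S between n3,n8
  Y(R9) = 0.001131 S between n8,n4
  Y(R10) = 0.01297 S between n1,n9
  Y(R11) = 0.09901 S between n4,n3
  Y(R12) = 0.3571 S between n1,n7
  Y(R13) = 0.03115 S between n7,n4
  Y(R14) = 0.01912 S between n8,n2
  Y(R15) = 0.09259 S between n3,n5
  Y(R16) = 0.003425 S between n1,n6
  Y(R17) = 0.001136 S between n6,n2
  Y(R18) = 0.003509 S between n7,n1
  Y(R19) = 0.0003876 S between n9,n3
  Y(R20) = 0.2475 S between n1,n4
  Ip: injects 0.00455 A into n2 (from n0)
Assemble and solve the 9×9 MNA system:
  V(n1)=0.04360  V(n2)=0.06513  V(n3)=0.04523  V(n4)=0.04405  V(n5)=0.04332  V(n6)=0.04768  V(n7)=0.04370  V(n8)=0.04836  V(n9)=0.04162

R_eq = 14.31 Ω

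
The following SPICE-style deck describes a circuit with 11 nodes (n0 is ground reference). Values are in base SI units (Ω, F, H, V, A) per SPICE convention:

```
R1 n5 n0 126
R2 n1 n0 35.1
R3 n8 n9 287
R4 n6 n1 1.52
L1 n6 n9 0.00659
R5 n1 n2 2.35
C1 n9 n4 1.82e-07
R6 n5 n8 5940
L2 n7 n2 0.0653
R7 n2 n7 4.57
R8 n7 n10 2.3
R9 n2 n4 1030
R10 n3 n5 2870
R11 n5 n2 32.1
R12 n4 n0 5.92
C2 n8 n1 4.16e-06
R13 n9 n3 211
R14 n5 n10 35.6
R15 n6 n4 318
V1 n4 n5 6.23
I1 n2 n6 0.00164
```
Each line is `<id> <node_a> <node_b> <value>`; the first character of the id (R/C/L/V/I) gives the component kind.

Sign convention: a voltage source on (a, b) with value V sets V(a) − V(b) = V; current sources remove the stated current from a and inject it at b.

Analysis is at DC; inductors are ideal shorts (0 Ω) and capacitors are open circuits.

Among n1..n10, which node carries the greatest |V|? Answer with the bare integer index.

5

MNA unknowns: 10 node voltages V₁..V_10 plus 3 source currents (L1, L2, V1)
R1: Y=0.007937 on G[5,0]
R2: Y=0.02849 on G[1,0]
R3: Y=0.003484 on G[8,9]
R4: Y=0.6579 on G[6,1]
L1: row V6−V9=0, i_L1 at 6,9
R5: Y=0.4255 on G[1,2]
C1: Y=0.000 on G[9,4]
R6: Y=0.0001684 on G[5,8]
L2: row V7−V2=0, i_L2 at 7,2
R7: Y=0.2188 on G[2,7]
R8: Y=0.4348 on G[7,10]
R9: Y=0.0009709 on G[2,4]
R10: Y=0.0003484 on G[3,5]
R11: Y=0.03115 on G[5,2]
R12: Y=0.1689 on G[4,0]
C2: Y=0.000 on G[8,1]
R13: Y=0.004739 on G[9,3]
R14: Y=0.02809 on G[5,10]
R15: Y=0.003145 on G[6,4]
V1: row V4−V5=6.23, i_V1 at 4,5
I1: z[2]−=0.00164, z[6]+=0.00164
solve → V1=-3.274, V2=-3.525, V3=-3.403, V4=0.8070, V5=-5.423, V6=-3.254, V7=-3.525, V8=-3.354, V9=-3.254, V10=-3.640
aux → i_L1=0.001052, i_L2=-0.05008, i_V1=-0.1533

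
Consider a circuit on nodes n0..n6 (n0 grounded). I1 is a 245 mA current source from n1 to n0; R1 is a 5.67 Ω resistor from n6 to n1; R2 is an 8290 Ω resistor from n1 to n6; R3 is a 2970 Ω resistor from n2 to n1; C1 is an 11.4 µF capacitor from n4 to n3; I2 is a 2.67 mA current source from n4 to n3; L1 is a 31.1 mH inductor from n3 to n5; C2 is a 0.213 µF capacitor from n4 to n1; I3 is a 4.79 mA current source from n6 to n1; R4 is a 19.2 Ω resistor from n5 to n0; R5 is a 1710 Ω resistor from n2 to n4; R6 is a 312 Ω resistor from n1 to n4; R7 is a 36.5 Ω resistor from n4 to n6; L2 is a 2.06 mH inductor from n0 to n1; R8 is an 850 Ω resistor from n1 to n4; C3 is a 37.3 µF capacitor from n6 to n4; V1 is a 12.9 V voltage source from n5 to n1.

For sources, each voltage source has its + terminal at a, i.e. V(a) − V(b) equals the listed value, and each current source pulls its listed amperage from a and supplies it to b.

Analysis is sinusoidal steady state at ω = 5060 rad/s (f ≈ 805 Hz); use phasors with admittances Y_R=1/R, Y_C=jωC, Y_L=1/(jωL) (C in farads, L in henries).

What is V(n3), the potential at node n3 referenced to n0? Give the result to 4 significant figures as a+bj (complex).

Element admittances at ω=5060 rad/s:
  I1: injects 0.245 A into n0 (from n1)
  Y(R1) = 0.1764+0.000j S between n6,n1
  Y(R2) = 0.0001206+0.000j S between n1,n6
  Y(R3) = 0.0003367+0.000j S between n2,n1
  Y(C1) = 0.000+0.05768j S between n4,n3
  I2: injects 0.00267 A into n3 (from n4)
  Y(L1) = 0.000-0.006355j S between n3,n5
  Y(C2) = 0.000+0.001078j S between n4,n1
  I3: injects 0.00479 A into n1 (from n6)
  Y(R4) = 0.05208+0.000j S between n5,n0
  Y(R5) = 0.0005848+0.000j S between n2,n4
  Y(R6) = 0.003205+0.000j S between n1,n4
  Y(R7) = 0.02740+0.000j S between n4,n6
  Y(L2) = 0.000-0.09594j S between n0,n1
  Y(R8) = 0.001176+0.000j S between n1,n4
  Y(C3) = 0.000+0.1887j S between n6,n4
  V1: constraint V(n5)−V(n1) = 12.9
Assemble and solve the 7×7 MNA system:
  V(n1)=-4.007-7.382j  V(n2)=-4.302-7.777j  V(n3)=-6.127-8.134j  V(n4)=-4.472-8.005j  V(n5)=8.893-7.382j  V(n6)=-3.999-7.903j
  i(V1)=-0.4679+0.4799j

-6.127-8.134j V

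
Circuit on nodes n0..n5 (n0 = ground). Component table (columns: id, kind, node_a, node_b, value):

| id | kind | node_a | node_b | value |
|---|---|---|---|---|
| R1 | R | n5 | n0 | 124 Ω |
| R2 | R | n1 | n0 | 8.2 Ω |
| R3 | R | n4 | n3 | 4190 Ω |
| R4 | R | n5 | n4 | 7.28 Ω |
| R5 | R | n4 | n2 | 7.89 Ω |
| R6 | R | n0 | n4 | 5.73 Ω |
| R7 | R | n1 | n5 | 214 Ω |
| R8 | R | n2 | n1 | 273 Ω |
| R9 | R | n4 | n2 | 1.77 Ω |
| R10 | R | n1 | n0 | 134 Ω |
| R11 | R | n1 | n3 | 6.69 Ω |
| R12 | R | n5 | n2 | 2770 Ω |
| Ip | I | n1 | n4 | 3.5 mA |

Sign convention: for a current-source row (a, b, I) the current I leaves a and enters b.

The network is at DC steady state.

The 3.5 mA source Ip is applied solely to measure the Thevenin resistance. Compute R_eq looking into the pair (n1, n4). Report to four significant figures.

R_eq = 11.92 Ω

Element admittances at DC:
  Y(R1) = 0.008065 S between n5,n0
  Y(R2) = 0.1220 S between n1,n0
  Y(R3) = 0.0002387 S between n4,n3
  Y(R4) = 0.1374 S between n5,n4
  Y(R5) = 0.1267 S between n4,n2
  Y(R6) = 0.1745 S between n0,n4
  Y(R7) = 0.004673 S between n1,n5
  Y(R8) = 0.003663 S between n2,n1
  Y(R9) = 0.5650 S between n4,n2
  Y(R10) = 0.007463 S between n1,n0
  Y(R11) = 0.1495 S between n1,n3
  Y(R12) = 0.0003610 S between n5,n2
  Ip: injects 0.0035 A into n4 (from n1)
Assemble and solve the 5×5 MNA system:
  V(n1)=-0.02437  V(n2)=0.01715  V(n3)=-0.02430  V(n4)=0.01737  V(n5)=0.01514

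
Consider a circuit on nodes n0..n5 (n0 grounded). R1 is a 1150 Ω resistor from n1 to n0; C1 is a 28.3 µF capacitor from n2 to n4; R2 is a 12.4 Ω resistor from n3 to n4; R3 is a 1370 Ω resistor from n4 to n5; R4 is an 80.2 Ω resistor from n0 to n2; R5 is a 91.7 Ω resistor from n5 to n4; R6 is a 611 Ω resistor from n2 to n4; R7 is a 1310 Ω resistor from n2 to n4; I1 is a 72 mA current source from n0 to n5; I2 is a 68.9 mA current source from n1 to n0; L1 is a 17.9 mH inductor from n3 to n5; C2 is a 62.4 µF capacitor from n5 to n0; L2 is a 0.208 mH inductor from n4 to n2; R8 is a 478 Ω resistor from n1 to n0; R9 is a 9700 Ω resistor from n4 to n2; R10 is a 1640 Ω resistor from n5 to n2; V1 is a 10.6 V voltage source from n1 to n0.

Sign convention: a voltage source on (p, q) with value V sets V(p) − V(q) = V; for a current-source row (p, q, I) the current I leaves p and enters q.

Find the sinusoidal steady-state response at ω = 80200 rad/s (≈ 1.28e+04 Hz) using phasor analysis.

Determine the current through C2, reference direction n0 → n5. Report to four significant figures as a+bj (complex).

-0.07200-8.899e-05j A

MNA unknowns: 5 node voltages V₁..V_5 plus 1 source current (V1)
R1: Y=0.0008696+0.000j on G[1,0]
C1: Y=0.000+2.270j on G[2,4]
R2: Y=0.08065+0.000j on G[3,4]
R3: Y=0.0007299+0.000j on G[4,5]
R4: Y=0.01247+0.000j on G[0,2]
R5: Y=0.01091+0.000j on G[5,4]
R6: Y=0.001637+0.000j on G[2,4]
R7: Y=0.0007634+0.000j on G[2,4]
I1: z[0]−=0.072, z[5]+=0.072
I2: z[1]−=0.0689, z[0]+=0.0689
L1: Y=0.000-0.0006966j on G[3,5]
C2: Y=0.000+5.004j on G[5,0]
L2: Y=0.000-0.05995j on G[4,2]
R8: Y=0.002092+0.000j on G[1,0]
R9: Y=0.0001031+0.000j on G[4,2]
R10: Y=0.0006098+0.000j on G[5,2]
V1: row V1−V0=10.6, i_V1 at 1,0
solve → V1=10.60+0.000j, V2=-0.0001775-0.007137j, V3=-0.0002784-0.007139j, V4=-0.0002158-0.007136j, V5=1.778e-05-0.01439j
aux → i_V1=-0.1003+0.000j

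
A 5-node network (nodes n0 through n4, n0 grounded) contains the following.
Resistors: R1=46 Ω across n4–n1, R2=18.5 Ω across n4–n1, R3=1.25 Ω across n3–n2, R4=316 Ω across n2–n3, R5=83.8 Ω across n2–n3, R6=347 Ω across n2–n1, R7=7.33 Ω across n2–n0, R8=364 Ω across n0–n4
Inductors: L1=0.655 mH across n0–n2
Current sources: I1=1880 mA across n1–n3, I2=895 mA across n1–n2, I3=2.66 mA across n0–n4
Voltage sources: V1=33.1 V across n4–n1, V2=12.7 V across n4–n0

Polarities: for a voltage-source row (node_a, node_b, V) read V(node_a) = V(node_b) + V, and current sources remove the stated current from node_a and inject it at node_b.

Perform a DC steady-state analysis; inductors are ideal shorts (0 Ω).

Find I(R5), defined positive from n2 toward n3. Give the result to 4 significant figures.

Element admittances at DC:
  Y(R1) = 0.02174 S between n4,n1
  Y(R2) = 0.05405 S between n4,n1
  L1: short n0↔n2 (DC inductor)
  Y(R3) = 0.8000 S between n3,n2
  Y(R4) = 0.003165 S between n2,n3
  Y(R5) = 0.01193 S between n2,n3
  I1: injects 1.88 A into n3 (from n1)
  Y(R6) = 0.002882 S between n2,n1
  I2: injects 0.895 A into n2 (from n1)
  Y(R7) = 0.1364 S between n2,n0
  I3: injects 0.00266 A into n4 (from n0)
  Y(R8) = 0.002747 S between n0,n4
  V1: constraint V(n4)−V(n1) = 33.1
  V2: constraint V(n4)−V(n0) = 12.7
Assemble and solve the 7×7 MNA system:
  V(n1)=-20.40  V(n2)=0.000  V(n3)=2.306  V(n4)=12.70
  i(L1)=-2.716  i(V1)=0.2075  i(V2)=-2.748

-0.02752 A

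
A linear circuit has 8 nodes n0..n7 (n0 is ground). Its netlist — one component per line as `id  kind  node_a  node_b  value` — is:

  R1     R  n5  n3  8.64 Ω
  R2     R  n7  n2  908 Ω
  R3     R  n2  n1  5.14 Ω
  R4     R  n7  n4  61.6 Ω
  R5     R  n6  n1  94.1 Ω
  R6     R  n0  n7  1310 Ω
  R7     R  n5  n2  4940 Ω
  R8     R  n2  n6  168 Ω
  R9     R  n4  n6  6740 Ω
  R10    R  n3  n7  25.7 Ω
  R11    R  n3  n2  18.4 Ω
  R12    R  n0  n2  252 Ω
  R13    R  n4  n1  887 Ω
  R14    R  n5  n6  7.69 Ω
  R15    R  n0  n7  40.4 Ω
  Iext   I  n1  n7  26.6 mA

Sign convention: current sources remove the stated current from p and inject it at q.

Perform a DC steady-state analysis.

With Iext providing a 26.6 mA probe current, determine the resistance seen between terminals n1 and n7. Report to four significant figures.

R_eq = 36.63 Ω

Apply KCL at each of the 7 non-ground nodes and solve the resulting linear system.
Node n1: branches {R3, R5, R13, Iext} → V_1 = -0.8584
Node n2: branches {R2, R3, R7, R8, R11, R12} → V_2 = -0.7454
Node n3: branches {R1, R10, R11} → V_3 = -0.4389
Node n4: branches {R4, R9, R13} → V_4 = 0.04782
Node n5: branches {R1, R7, R14} → V_5 = -0.4814
Node n6: branches {R5, R8, R9, R14} → V_6 = -0.5189
Node n7: branches {R2, R4, R6, R10, R15, Iext} → V_7 = 0.1159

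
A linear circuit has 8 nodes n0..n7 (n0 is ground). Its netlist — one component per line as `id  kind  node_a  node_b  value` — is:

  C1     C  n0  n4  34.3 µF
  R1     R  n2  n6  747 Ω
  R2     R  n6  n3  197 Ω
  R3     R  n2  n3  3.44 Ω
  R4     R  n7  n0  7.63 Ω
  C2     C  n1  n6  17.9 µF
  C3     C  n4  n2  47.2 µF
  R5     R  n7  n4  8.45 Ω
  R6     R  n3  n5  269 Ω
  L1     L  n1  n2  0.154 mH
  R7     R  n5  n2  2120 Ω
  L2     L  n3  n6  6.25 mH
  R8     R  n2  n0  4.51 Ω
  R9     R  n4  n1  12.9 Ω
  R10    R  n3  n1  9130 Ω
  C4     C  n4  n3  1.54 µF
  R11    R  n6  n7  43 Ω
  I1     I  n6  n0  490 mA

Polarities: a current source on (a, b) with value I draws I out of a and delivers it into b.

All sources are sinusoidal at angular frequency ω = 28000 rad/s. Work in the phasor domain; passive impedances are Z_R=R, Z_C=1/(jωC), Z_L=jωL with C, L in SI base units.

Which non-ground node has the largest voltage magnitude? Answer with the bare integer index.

1

Element admittances at ω=28000 rad/s:
  Y(C1) = 0.000+0.9604j S between n0,n4
  Y(R1) = 0.001339+0.000j S between n2,n6
  Y(R2) = 0.005076+0.000j S between n6,n3
  Y(R3) = 0.2907+0.000j S between n2,n3
  Y(R4) = 0.1311+0.000j S between n7,n0
  Y(C2) = 0.000+0.5012j S between n1,n6
  Y(C3) = 0.000+1.322j S between n4,n2
  Y(R5) = 0.1183+0.000j S between n7,n4
  Y(R6) = 0.003717+0.000j S between n3,n5
  Y(L1) = 0.000-0.2319j S between n1,n2
  Y(R7) = 0.0004717+0.000j S between n5,n2
  Y(L2) = 0.000-0.005714j S between n3,n6
  Y(R8) = 0.2217+0.000j S between n2,n0
  Y(R9) = 0.07752+0.000j S between n4,n1
  Y(R10) = 0.0001095+0.000j S between n3,n1
  Y(C4) = 0.000+0.04312j S between n4,n3
  Y(R11) = 0.02326+0.000j S between n6,n7
  I1: injects 0.49 A into n0 (from n6)
Assemble and solve the 7×7 MNA system:
  V(n1)=-0.7754-1.098j  V(n2)=-0.2150+0.7212j  V(n3)=-0.2012+0.7175j  V(n4)=-0.1907+0.4405j  V(n5)=-0.2027+0.7179j  V(n6)=-0.7545-0.1658j  V(n7)=-0.1471+0.1770j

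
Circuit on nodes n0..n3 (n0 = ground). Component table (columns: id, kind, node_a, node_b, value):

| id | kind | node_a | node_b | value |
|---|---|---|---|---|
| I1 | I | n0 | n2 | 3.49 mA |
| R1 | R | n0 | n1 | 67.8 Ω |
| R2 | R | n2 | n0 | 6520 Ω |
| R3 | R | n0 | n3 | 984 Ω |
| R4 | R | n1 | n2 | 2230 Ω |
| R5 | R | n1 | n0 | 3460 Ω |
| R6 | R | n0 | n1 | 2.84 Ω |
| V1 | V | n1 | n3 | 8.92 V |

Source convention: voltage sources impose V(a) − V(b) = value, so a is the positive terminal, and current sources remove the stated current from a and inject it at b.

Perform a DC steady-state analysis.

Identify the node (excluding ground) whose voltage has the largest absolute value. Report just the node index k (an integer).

3

Element admittances at DC:
  I1: injects 0.00349 A into n2 (from n0)
  Y(R1) = 0.01475 S between n0,n1
  Y(R2) = 0.0001534 S between n2,n0
  Y(R3) = 0.001016 S between n0,n3
  Y(R4) = 0.0004484 S between n1,n2
  Y(R5) = 0.0002890 S between n1,n0
  Y(R6) = 0.3521 S between n0,n1
  V1: constraint V(n1)−V(n3) = 8.92
Assemble and solve the 4×4 MNA system:
  V(n1)=0.03168  V(n2)=5.823  V(n3)=-8.888
  i(V1)=-0.009033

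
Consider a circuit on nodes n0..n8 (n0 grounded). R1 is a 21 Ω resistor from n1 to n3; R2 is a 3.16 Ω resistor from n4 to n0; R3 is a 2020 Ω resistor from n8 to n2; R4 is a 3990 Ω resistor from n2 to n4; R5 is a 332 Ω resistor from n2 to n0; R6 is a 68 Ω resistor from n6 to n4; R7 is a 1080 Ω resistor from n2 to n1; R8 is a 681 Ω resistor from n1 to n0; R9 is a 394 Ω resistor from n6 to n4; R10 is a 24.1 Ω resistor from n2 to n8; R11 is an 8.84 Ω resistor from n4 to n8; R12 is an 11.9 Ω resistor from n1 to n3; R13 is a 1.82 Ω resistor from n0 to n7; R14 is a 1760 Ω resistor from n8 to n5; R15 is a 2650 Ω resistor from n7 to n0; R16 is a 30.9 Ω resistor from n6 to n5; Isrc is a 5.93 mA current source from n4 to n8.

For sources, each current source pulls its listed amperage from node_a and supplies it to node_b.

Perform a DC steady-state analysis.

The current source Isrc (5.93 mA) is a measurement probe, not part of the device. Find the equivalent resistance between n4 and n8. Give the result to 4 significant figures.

Element admittances at DC:
  Y(R1) = 0.04762 S between n1,n3
  Y(R2) = 0.3165 S between n4,n0
  Y(R3) = 0.0004950 S between n8,n2
  Y(R4) = 0.0002506 S between n2,n4
  Y(R5) = 0.003012 S between n2,n0
  Y(R6) = 0.01471 S between n6,n4
  Y(R7) = 0.0009259 S between n2,n1
  Y(R8) = 0.001468 S between n1,n0
  Y(R9) = 0.002538 S between n6,n4
  Y(R10) = 0.04149 S between n2,n8
  Y(R11) = 0.1131 S between n4,n8
  Y(R12) = 0.08403 S between n1,n3
  Y(R13) = 0.5495 S between n0,n7
  Y(R14) = 0.0005682 S between n8,n5
  Y(R15) = 0.0003774 S between n7,n0
  Y(R16) = 0.03236 S between n6,n5
  Isrc: injects 0.00593 A into n8 (from n4)
Assemble and solve the 8×8 MNA system:
  V(n1)=0.01775  V(n2)=0.04591  V(n3)=0.01775  V(n4)=-0.0005194  V(n5)=0.001914  V(n6)=0.001068  V(n7)=0.000  V(n8)=0.05010

R_eq = 8.537 Ω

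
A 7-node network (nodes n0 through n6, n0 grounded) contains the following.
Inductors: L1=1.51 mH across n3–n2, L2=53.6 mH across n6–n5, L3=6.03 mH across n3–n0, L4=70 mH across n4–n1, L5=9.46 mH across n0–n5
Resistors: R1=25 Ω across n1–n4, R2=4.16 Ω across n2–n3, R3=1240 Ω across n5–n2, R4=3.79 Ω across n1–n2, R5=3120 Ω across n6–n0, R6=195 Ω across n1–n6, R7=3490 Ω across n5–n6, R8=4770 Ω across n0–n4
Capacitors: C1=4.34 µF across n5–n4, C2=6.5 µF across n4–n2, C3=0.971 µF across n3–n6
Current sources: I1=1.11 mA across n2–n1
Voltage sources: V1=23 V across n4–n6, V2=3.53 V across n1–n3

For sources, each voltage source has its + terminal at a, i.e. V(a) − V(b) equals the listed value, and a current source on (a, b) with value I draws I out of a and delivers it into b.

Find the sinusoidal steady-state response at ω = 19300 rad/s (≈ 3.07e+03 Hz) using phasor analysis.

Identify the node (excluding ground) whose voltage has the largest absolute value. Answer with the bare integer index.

Element admittances at ω=19300 rad/s:
  Y(L1) = 0.000-0.03431j S between n3,n2
  Y(L2) = 0.000-0.0009667j S between n6,n5
  Y(R1) = 0.04000+0.000j S between n1,n4
  Y(R2) = 0.2404+0.000j S between n2,n3
  Y(R3) = 0.0008065+0.000j S between n5,n2
  Y(L3) = 0.000-0.008593j S between n3,n0
  Y(C1) = 0.000+0.08376j S between n5,n4
  Y(R4) = 0.2639+0.000j S between n1,n2
  Y(L4) = 0.000-0.0007402j S between n4,n1
  Y(L5) = 0.000-0.005477j S between n0,n5
  Y(R5) = 0.0003205+0.000j S between n6,n0
  Y(R6) = 0.005128+0.000j S between n1,n6
  I1: injects 0.00111 A into n1 (from n2)
  Y(R7) = 0.0002865+0.000j S between n5,n6
  Y(C2) = 0.000+0.1255j S between n4,n2
  Y(C3) = 0.000+0.01874j S between n3,n6
  Y(R8) = 0.0002096+0.000j S between n0,n4
  V1: constraint V(n4)−V(n6) = 23
  V2: constraint V(n1)−V(n3) = 3.53
Assemble and solve the 8×8 MNA system:
  V(n1)=1.528+0.2543j  V(n2)=-0.07130+1.077j  V(n3)=-2.002+0.2543j  V(n4)=2.709+0.5264j  V(n5)=3.192+0.6847j  V(n6)=-20.29+0.5264j
  i(V1)=-0.1304-0.3185j  i(V2)=-0.4852+0.2285j

6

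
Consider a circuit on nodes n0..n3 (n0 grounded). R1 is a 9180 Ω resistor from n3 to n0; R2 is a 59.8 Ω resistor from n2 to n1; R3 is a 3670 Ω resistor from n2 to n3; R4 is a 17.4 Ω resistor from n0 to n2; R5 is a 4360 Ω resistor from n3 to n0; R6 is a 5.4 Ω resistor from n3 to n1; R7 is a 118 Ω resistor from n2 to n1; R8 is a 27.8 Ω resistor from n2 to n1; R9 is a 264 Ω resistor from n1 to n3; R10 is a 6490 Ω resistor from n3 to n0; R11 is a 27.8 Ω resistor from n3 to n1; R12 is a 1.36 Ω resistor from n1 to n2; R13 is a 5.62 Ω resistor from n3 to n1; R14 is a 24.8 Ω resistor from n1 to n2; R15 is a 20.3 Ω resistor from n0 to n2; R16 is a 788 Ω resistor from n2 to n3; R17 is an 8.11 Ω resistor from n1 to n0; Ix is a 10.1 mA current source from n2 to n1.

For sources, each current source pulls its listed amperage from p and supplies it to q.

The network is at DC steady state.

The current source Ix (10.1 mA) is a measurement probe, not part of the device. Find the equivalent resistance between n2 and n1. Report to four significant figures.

R_eq = 1.117 Ω

Apply KCL at each of the 3 non-ground nodes and solve the resulting linear system.
Node n1: branches {R2, R6, R7, R8, R9, R11, R12, R13, R14, R17, Ix} → V_1 = 0.005221
Node n2: branches {R2, R3, R4, R7, R8, R12, R14, R15, R16, Ix} → V_2 = -0.006056
Node n3: branches {R1, R3, R5, R6, R9, R10, R11, R13, R16} → V_3 = 0.005172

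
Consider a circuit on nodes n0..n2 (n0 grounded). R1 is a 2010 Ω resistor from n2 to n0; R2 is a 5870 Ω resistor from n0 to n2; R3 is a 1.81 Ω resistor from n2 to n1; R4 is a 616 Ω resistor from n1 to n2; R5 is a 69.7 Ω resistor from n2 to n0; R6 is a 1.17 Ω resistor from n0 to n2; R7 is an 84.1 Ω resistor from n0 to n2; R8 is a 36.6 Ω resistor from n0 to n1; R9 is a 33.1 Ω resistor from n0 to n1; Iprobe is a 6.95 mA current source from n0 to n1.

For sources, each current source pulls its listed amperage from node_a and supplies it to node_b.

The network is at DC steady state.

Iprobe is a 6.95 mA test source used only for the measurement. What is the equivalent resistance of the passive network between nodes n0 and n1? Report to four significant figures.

R_eq = 2.514 Ω

Apply KCL at each of the 2 non-ground nodes and solve the resulting linear system.
Node n1: branches {R3, R4, R8, R9, Iprobe} → V_1 = 0.01747
Node n2: branches {R1, R2, R3, R4, R5, R6, R7} → V_2 = 0.006743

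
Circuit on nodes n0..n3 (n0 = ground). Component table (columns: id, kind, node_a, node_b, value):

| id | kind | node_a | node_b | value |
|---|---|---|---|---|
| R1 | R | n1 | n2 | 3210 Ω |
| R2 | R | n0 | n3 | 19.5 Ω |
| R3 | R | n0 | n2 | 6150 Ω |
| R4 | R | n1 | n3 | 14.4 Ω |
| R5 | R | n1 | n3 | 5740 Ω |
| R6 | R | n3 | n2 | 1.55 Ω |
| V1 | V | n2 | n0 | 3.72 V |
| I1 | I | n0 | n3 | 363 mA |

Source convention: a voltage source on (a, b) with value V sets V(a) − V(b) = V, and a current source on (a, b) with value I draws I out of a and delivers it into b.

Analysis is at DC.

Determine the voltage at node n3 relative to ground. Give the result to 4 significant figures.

MNA unknowns: 3 node voltages V₁..V_3 plus 1 source current (V1)
R1: Y=0.0003115 on G[1,2]
R2: Y=0.05128 on G[0,3]
R3: Y=0.0001626 on G[0,2]
R4: Y=0.06944 on G[1,3]
R5: Y=0.0001742 on G[1,3]
R6: Y=0.6452 on G[3,2]
V1: row V2−V0=3.72, i_V1 at 2,0
I1: z[0]−=0.363, z[3]+=0.363
solve → V1=3.966, V2=3.720, V3=3.967
aux → i_V1=0.1589

3.967 V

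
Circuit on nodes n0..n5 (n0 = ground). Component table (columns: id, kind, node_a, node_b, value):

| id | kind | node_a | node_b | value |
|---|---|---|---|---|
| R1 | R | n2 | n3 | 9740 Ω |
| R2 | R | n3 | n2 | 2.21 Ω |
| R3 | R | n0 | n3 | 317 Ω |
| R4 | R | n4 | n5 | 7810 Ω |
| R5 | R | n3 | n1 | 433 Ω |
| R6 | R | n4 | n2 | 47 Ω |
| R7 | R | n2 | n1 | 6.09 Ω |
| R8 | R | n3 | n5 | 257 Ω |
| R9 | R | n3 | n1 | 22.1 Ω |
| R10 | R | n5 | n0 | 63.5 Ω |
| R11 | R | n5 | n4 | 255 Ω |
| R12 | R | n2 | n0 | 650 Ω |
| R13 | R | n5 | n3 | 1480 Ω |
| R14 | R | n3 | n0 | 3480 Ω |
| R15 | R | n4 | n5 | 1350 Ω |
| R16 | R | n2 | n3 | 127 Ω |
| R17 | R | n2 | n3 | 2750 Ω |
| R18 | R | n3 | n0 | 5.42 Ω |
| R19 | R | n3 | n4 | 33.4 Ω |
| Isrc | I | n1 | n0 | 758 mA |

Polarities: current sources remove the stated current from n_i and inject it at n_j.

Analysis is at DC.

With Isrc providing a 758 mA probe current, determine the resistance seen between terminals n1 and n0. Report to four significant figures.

Element admittances at DC:
  Y(R1) = 0.0001027 S between n2,n3
  Y(R2) = 0.4525 S between n3,n2
  Y(R3) = 0.003155 S between n0,n3
  Y(R4) = 0.0001280 S between n4,n5
  Y(R5) = 0.002309 S between n3,n1
  Y(R6) = 0.02128 S between n4,n2
  Y(R7) = 0.1642 S between n2,n1
  Y(R8) = 0.003891 S between n3,n5
  Y(R9) = 0.04525 S between n3,n1
  Y(R10) = 0.01575 S between n5,n0
  Y(R11) = 0.003922 S between n5,n4
  Y(R12) = 0.001538 S between n2,n0
  Y(R13) = 0.0006757 S between n5,n3
  Y(R14) = 0.0002874 S between n3,n0
  Y(R15) = 0.0007407 S between n4,n5
  Y(R16) = 0.007874 S between n2,n3
  Y(R17) = 0.0003636 S between n2,n3
  Y(R18) = 0.1845 S between n3,n0
  Y(R19) = 0.02994 S between n3,n4
  Isrc: injects 0.758 A into n0 (from n1)
Assemble and solve the 5×5 MNA system:
  V(n1)=-8.321  V(n2)=-4.995  V(n3)=-3.868  V(n4)=-4.092  V(n5)=-1.484

R_eq = 10.98 Ω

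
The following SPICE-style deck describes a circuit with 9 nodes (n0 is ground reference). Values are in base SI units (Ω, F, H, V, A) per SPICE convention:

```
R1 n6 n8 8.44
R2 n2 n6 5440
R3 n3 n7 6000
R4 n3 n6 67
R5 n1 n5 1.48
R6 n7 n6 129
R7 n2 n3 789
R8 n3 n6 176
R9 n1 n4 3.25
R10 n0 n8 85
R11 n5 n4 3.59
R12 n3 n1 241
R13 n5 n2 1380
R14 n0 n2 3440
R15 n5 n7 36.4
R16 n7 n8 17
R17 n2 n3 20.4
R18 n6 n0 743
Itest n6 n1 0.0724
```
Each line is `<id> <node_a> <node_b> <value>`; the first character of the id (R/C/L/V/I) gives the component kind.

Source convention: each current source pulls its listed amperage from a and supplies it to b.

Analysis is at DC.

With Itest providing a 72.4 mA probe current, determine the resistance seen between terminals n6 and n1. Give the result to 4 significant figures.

R_eq = 47.78 Ω

Apply KCL at each of the 8 non-ground nodes and solve the resulting linear system.
Node n1: branches {R5, R9, R12, Itest} → V_1 = 3.084
Node n2: branches {R2, R7, R13, R14, R17} → V_2 = 0.3131
Node n3: branches {R3, R4, R7, R8, R12, R17} → V_3 = 0.2785
Node n4: branches {R9, R11} → V_4 = 3.049
Node n5: branches {R5, R11, R13, R15} → V_5 = 3.010
Node n6: branches {R1, R2, R4, R6, R8, R18, Itest} → V_6 = -0.3754
Node n7: branches {R3, R6, R15, R16} → V_7 = 0.8692
Node n8: branches {R1, R10, R16} → V_8 = 0.03521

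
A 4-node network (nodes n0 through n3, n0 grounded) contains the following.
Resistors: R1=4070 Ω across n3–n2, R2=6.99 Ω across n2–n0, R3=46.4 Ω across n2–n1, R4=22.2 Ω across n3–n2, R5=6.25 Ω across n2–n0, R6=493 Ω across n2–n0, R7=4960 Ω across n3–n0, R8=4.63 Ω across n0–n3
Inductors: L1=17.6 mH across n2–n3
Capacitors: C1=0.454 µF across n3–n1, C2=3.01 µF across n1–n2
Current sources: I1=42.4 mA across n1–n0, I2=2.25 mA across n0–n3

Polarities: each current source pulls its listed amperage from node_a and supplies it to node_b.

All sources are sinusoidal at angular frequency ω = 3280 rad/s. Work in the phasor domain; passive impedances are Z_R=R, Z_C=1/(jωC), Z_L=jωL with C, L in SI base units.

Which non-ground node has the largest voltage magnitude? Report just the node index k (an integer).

MNA unknowns: 3 node voltages V₁..V_3
R1: Y=0.0002457+0.000j on G[3,2]
R2: Y=0.1431+0.000j on G[2,0]
L1: Y=0.000-0.01732j on G[2,3]
R3: Y=0.02155+0.000j on G[2,1]
R4: Y=0.04505+0.000j on G[3,2]
R5: Y=0.1600+0.000j on G[2,0]
R6: Y=0.002028+0.000j on G[2,0]
C1: Y=0.000+0.001489j on G[3,1]
R7: Y=0.0002016+0.000j on G[3,0]
C2: Y=0.000+0.009873j on G[1,2]
I1: z[1]−=0.0424, z[0]+=0.0424
R8: Y=0.2160+0.000j on G[0,3]
I2: z[0]−=0.00225, z[3]+=0.00225
solve → V1=-1.656+0.8187j, V2=-0.1199+0.001575j, V3=-0.01658-0.002223j

1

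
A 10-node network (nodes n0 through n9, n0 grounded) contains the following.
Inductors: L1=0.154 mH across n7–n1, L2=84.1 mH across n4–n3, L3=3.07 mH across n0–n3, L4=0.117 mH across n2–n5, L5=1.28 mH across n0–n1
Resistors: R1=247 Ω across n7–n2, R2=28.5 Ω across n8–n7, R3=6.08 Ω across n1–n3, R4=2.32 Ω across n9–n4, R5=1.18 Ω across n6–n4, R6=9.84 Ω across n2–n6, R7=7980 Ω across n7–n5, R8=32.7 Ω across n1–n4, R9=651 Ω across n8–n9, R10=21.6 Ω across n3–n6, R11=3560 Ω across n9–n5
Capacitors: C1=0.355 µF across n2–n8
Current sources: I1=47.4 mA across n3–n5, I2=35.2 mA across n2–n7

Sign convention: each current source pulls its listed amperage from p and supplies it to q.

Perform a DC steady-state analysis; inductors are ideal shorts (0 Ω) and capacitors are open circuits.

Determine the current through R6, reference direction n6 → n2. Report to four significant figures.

-0.01163 A

Element admittances at DC:
  L1: short n7↔n1 (DC inductor)
  Y(R1) = 0.004049 S between n7,n2
  Y(C1) = 0.000 S between n2,n8
  L2: short n4↔n3 (DC inductor)
  Y(R2) = 0.03509 S between n8,n7
  L3: short n0↔n3 (DC inductor)
  Y(R3) = 0.1645 S between n1,n3
  L4: short n2↔n5 (DC inductor)
  Y(R4) = 0.4310 S between n9,n4
  Y(R5) = 0.8475 S between n6,n4
  Y(R6) = 0.1016 S between n2,n6
  Y(R7) = 0.0001253 S between n7,n5
  Y(R8) = 0.03058 S between n1,n4
  Y(R9) = 0.001536 S between n8,n9
  Y(R10) = 0.04630 S between n3,n6
  Y(R11) = 0.0002809 S between n9,n5
  L5: short n0↔n1 (DC inductor)
  I1: injects 0.0474 A into n5 (from n3)
  I2: injects 0.0352 A into n7 (from n2)
Assemble and solve the 14×14 MNA system:
  V(n1)=0.000  V(n2)=0.1275  V(n3)=0.000  V(n4)=0.000  V(n5)=0.1275  V(n6)=0.01301  V(n7)=0.000  V(n8)=3.470e-06  V(n9)=8.274e-05
  i(L1)=0.03573  i(L2)=0.01107  i(L3)=0.03573  i(L4)=-0.04735  i(L5)=-0.03573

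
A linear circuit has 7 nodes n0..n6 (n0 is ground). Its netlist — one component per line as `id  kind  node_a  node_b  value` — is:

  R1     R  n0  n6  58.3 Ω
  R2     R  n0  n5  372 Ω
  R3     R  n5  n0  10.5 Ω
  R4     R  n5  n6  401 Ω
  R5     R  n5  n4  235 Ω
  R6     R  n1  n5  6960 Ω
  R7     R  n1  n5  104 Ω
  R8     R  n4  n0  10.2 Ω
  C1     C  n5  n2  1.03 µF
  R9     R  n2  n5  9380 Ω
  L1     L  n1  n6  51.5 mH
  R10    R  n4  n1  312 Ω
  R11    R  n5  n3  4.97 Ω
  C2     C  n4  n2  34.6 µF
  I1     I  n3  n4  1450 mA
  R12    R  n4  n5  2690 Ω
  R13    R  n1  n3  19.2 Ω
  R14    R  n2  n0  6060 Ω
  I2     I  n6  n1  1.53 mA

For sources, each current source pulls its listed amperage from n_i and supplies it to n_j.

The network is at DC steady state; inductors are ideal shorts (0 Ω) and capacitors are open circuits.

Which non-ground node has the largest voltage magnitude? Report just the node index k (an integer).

3

Element admittances at DC:
  Y(R1) = 0.01715 S between n0,n6
  Y(R2) = 0.002688 S between n0,n5
  Y(R3) = 0.09524 S between n5,n0
  Y(R4) = 0.002494 S between n5,n6
  Y(R5) = 0.004255 S between n5,n4
  Y(R6) = 0.0001437 S between n1,n5
  Y(R7) = 0.009615 S between n1,n5
  Y(R8) = 0.09804 S between n4,n0
  Y(C1) = 0.000 S between n5,n2
  Y(R9) = 0.0001066 S between n2,n5
  L1: short n1↔n6 (DC inductor)
  Y(R10) = 0.003205 S between n4,n1
  Y(R11) = 0.2012 S between n5,n3
  Y(C2) = 0.000 S between n4,n2
  I1: injects 1.45 A into n4 (from n3)
  Y(R12) = 0.0003717 S between n4,n5
  Y(R13) = 0.05208 S between n1,n3
  Y(R14) = 0.0001650 S between n2,n0
  I2: injects 0.00153 A into n1 (from n6)
Assemble and solve the 7×7 MNA system:
  V(n1)=-11.37  V(n2)=-4.275  V(n3)=-16.71  V(n4)=12.88  V(n5)=-10.89  V(n6)=-11.37
  i(L1)=-0.1946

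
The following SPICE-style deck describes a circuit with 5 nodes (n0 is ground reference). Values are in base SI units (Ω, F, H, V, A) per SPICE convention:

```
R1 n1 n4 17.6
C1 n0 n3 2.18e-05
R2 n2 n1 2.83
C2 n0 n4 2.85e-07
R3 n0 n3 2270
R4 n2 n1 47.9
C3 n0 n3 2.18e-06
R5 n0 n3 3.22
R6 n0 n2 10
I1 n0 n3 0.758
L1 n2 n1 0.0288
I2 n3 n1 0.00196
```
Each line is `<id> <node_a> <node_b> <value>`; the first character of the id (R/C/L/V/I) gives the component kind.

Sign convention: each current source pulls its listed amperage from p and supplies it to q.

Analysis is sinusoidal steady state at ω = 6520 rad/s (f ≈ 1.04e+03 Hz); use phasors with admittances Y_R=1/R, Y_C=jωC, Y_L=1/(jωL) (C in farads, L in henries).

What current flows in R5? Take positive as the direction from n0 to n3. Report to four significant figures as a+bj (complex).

-0.6027+0.3030j A

Element admittances at ω=6520 rad/s:
  Y(R1) = 0.05682+0.000j S between n1,n4
  Y(C1) = 0.000+0.1421j S between n0,n3
  Y(R2) = 0.3534+0.000j S between n2,n1
  Y(C2) = 0.000+0.001858j S between n0,n4
  Y(R3) = 0.0004405+0.000j S between n0,n3
  Y(R4) = 0.02088+0.000j S between n2,n1
  Y(C3) = 0.000+0.01421j S between n0,n3
  Y(R5) = 0.3106+0.000j S between n0,n3
  Y(R6) = 0.1000+0.000j S between n0,n2
  I1: injects 0.758 A into n3 (from n0)
  Y(L1) = 0.000-0.005325j S between n2,n1
  I2: injects 0.00196 A into n1 (from n3)
Assemble and solve the 4×4 MNA system:
  V(n1)=0.02481-0.0005087j  V(n2)=0.01958-0.0004602j  V(n3)=1.941-0.9756j  V(n4)=0.02476-0.001319j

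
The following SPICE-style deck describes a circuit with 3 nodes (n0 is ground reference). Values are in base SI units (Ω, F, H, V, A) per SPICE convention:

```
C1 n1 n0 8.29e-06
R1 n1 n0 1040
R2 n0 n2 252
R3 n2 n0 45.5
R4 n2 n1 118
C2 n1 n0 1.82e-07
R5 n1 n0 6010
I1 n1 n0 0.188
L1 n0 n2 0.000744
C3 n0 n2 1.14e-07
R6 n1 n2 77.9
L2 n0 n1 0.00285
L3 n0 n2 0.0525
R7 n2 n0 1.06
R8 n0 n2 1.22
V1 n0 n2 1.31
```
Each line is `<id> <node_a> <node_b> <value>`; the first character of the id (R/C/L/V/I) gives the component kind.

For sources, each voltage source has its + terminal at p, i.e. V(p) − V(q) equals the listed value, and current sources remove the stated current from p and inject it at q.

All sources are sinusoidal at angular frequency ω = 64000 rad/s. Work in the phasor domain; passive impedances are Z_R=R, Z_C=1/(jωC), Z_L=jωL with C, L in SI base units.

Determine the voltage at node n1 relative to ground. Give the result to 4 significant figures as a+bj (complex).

-0.01679+0.4016j V

MNA unknowns: 2 node voltages V₁..V_2 plus 1 source current (V1)
C1: Y=0.000+0.5306j on G[1,0]
R1: Y=0.0009615+0.000j on G[1,0]
R2: Y=0.003968+0.000j on G[0,2]
R3: Y=0.02198+0.000j on G[2,0]
R4: Y=0.008475+0.000j on G[2,1]
C2: Y=0.000+0.01165j on G[1,0]
R5: Y=0.0001664+0.000j on G[1,0]
I1: z[1]−=0.188, z[0]+=0.188
L1: Y=0.000-0.02100j on G[0,2]
C3: Y=0.000+0.007296j on G[0,2]
R6: Y=0.01284+0.000j on G[1,2]
L2: Y=0.000-0.005482j on G[0,1]
L3: Y=0.000-0.0002976j on G[0,2]
R7: Y=0.9434+0.000j on G[2,0]
R8: Y=0.8197+0.000j on G[0,2]
V1: row V0−V2=1.31, i_V1 at 0,2
solve → V1=-0.01679+0.4016j, V2=-1.310+0.000j
aux → i_V1=-2.371+0.009785j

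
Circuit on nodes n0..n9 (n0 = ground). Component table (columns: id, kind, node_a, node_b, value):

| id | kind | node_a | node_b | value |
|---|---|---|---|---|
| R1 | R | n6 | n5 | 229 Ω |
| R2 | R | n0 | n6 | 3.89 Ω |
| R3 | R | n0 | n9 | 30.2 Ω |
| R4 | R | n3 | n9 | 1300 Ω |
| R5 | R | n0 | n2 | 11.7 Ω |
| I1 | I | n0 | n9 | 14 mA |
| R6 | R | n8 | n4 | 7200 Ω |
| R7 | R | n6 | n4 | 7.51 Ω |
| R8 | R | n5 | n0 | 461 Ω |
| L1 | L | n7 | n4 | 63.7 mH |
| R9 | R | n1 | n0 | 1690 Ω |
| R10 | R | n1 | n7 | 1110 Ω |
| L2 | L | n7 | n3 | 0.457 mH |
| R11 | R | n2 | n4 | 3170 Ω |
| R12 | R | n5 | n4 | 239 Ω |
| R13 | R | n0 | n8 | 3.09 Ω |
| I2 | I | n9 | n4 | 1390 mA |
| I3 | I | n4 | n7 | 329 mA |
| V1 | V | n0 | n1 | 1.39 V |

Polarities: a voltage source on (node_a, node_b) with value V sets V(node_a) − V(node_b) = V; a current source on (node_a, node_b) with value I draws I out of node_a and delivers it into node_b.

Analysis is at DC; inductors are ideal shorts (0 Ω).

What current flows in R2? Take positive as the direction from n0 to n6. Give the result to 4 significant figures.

Apply KCL at each of the 9 non-ground nodes and solve the resulting linear system.
Node n1: branches {R9, R10, V1} → V_1 = -1.390
Node n2: branches {R5, R11} → V_2 = 0.05455
Node n3: branches {R4, L2} → V_3 = 14.83
Node n4: branches {R6, R7, L1, R11, R12, I2, I3} → V_4 = 14.83
Node n5: branches {R1, R8, R12} → V_5 = 7.864
Node n6: branches {R1, R2, R7} → V_6 = 5.093
Node n7: branches {L1, R10, L2, I3} → V_7 = 14.83
Node n8: branches {R6, R13} → V_8 = 0.006364
Node n9: branches {R3, R4, I1, I2} → V_9 = -40.27
Source currents: i(L1)=0.2720, i(L2)=0.04239, i(V1)=-0.01544

-1.309 A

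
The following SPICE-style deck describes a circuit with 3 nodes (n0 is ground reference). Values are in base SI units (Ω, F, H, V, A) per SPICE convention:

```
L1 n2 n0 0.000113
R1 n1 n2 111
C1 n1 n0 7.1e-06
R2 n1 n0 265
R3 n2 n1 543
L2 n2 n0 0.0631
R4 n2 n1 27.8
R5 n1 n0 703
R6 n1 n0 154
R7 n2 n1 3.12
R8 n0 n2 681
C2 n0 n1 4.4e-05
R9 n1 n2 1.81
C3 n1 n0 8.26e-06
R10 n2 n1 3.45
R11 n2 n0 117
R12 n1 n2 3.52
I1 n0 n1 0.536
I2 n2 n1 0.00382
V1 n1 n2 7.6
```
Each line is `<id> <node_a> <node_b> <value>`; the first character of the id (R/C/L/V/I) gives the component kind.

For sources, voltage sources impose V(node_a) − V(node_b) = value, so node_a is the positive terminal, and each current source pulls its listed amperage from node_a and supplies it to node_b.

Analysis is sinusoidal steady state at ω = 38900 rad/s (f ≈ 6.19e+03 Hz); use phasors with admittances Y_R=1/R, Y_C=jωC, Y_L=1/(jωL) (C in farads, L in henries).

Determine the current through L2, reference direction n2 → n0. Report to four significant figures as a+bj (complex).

MNA unknowns: 2 node voltages V₁..V_2 plus 1 source current (V1)
L1: Y=0.000-0.2275j on G[2,0]
R1: Y=0.009009+0.000j on G[1,2]
C1: Y=0.000+0.2762j on G[1,0]
R2: Y=0.003774+0.000j on G[1,0]
R3: Y=0.001842+0.000j on G[2,1]
L2: Y=0.000-0.0004074j on G[2,0]
R4: Y=0.03597+0.000j on G[2,1]
R5: Y=0.001422+0.000j on G[1,0]
R6: Y=0.006494+0.000j on G[1,0]
R7: Y=0.3205+0.000j on G[2,1]
R8: Y=0.001468+0.000j on G[0,2]
C2: Y=0.000+1.712j on G[0,1]
R9: Y=0.5525+0.000j on G[1,2]
C3: Y=0.000+0.3213j on G[1,0]
R10: Y=0.2899+0.000j on G[2,1]
R11: Y=0.008547+0.000j on G[2,0]
R12: Y=0.2841+0.000j on G[1,2]
I1: z[0]−=0.536, z[1]+=0.536
I2: z[2]−=0.00382, z[1]+=0.00382
V1: row V1−V2=7.6, i_V1 at 1,2
solve → V1=-0.8291-0.3028j, V2=-8.429-0.3028j
aux → i_V1=-11.50+1.918j

-0.0001233+0.003434j A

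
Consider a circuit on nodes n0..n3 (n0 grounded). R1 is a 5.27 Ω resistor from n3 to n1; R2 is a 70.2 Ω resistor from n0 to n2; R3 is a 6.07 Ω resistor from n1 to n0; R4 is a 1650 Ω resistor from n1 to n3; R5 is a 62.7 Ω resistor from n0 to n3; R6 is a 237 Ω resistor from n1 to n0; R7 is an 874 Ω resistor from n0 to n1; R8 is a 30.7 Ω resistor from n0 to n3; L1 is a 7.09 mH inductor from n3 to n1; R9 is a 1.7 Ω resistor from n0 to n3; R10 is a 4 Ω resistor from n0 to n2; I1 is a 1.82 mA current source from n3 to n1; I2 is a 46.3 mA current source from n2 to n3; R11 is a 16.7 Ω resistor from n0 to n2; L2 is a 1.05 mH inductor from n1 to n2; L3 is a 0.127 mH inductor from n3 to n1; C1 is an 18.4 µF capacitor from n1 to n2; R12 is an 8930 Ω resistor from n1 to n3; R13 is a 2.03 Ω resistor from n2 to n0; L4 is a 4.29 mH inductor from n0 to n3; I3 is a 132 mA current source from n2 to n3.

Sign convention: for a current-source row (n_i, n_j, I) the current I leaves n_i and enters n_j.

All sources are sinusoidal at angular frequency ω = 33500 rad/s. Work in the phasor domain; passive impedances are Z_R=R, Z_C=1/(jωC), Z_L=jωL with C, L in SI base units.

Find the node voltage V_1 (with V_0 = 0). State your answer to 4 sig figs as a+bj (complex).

-0.07672-0.1592j V

MNA unknowns: 3 node voltages V₁..V_3
R1: Y=0.1898+0.000j on G[3,1]
R2: Y=0.01425+0.000j on G[0,2]
R3: Y=0.1647+0.000j on G[1,0]
R4: Y=0.0006061+0.000j on G[1,3]
R5: Y=0.01595+0.000j on G[0,3]
R6: Y=0.004219+0.000j on G[1,0]
R7: Y=0.001144+0.000j on G[0,1]
R8: Y=0.03257+0.000j on G[0,3]
L1: Y=0.000-0.004210j on G[3,1]
R9: Y=0.5882+0.000j on G[0,3]
R10: Y=0.2500+0.000j on G[0,2]
I1: z[3]−=0.00182, z[1]+=0.00182
I2: z[2]−=0.0463, z[3]+=0.0463
R11: Y=0.05988+0.000j on G[0,2]
L2: Y=0.000-0.02843j on G[1,2]
L3: Y=0.000-0.2350j on G[3,1]
C1: Y=0.000+0.6164j on G[1,2]
R12: Y=0.0001120+0.000j on G[1,3]
R13: Y=0.4926+0.000j on G[2,0]
L4: Y=0.000-0.006958j on G[0,3]
I3: z[2]−=0.132, z[3]+=0.132
solve → V1=-0.07672-0.1592j, V2=-0.09451+0.01281j, V3=0.1414+0.02763j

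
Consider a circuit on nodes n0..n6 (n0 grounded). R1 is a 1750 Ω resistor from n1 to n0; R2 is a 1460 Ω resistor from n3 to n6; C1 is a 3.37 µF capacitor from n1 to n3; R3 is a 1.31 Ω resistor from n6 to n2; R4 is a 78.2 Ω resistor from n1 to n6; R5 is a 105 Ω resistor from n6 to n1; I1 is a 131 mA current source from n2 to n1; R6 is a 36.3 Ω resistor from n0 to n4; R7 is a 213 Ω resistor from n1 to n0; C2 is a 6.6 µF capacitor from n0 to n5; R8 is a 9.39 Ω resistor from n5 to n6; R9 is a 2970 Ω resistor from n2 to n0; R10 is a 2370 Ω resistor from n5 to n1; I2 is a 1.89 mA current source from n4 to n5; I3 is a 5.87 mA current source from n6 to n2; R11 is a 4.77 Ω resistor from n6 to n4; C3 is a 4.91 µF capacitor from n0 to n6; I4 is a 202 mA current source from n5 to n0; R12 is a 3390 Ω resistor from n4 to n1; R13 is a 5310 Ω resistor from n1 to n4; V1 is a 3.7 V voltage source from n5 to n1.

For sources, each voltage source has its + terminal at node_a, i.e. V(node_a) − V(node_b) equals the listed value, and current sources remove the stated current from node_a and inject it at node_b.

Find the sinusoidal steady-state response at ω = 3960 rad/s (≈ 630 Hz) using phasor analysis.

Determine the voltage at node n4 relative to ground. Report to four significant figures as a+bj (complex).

MNA unknowns: 6 node voltages V₁..V_6 plus 1 source current (V1)
R1: Y=0.0005714+0.000j on G[1,0]
R2: Y=0.0006849+0.000j on G[3,6]
C1: Y=0.000+0.01335j on G[1,3]
R3: Y=0.7634+0.000j on G[6,2]
R4: Y=0.01279+0.000j on G[1,6]
R5: Y=0.009524+0.000j on G[6,1]
I1: z[2]−=0.131, z[1]+=0.131
R6: Y=0.02755+0.000j on G[0,4]
R7: Y=0.004695+0.000j on G[1,0]
C2: Y=0.000+0.02614j on G[0,5]
R8: Y=0.1065+0.000j on G[5,6]
R9: Y=0.0003367+0.000j on G[2,0]
R10: Y=0.0004219+0.000j on G[5,1]
I2: z[4]−=0.00189, z[5]+=0.00189
I3: z[6]−=0.00587, z[2]+=0.00587
R11: Y=0.2096+0.000j on G[6,4]
C3: Y=0.000+0.01944j on G[0,6]
I4: z[5]−=0.202, z[0]+=0.202
R12: Y=0.0002950+0.000j on G[4,1]
R13: Y=0.0001883+0.000j on G[1,4]
V1: row V5−V1=3.7, i_V1 at 5,1
solve → V1=-5.021+2.713j, V2=-2.370+2.556j, V3=-5.021+2.568j, V4=-1.965+2.261j, V5=-1.321+2.713j, V6=-2.207+2.557j
aux → i_V1=-0.2252+0.01798j

-1.965+2.261j V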